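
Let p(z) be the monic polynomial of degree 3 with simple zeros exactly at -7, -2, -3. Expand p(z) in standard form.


The polynomial is p(z) = ∏_{α ∈ S} (z − α), where S = {-7, -2, -3}.
Expanding the product yields: p(z) = z^3 + 12·z^2 + 41·z + 42.
The resulting polynomial has degree 3 and real coefficients as required.

p(z) = z^3 + 12·z^2 + 41·z + 42.


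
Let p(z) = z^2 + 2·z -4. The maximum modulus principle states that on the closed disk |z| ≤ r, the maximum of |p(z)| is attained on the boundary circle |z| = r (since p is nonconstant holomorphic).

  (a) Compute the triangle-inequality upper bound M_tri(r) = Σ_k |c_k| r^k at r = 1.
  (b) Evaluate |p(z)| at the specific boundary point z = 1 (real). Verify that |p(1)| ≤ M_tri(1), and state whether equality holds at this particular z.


Coefficients: c_0 = -4, c_1 = 2, c_2 = 1. Radius r = 1.
Part (a). Triangle bound: M_tri(r) = Σ_k |c_k| r^k
  = |-4|·1^0 + |2|·1^1 + |1|·1^2
  = 4 + 2 + 1 = 7.
This bounds M(r) := max_{|z|=r} |p(z)| from above; equality holds iff all terms c_k z^k can be made to align in phase at a single z on |z|=r.
Part (b). At z = 1 (real, on the circle |z| = r):
  p(1) = (-4)·1^0 + (2)·1^1 + (1)·1^2 = -1.
  |p(1)| = 1.
Check: |p(1)| = 1 ≤ 7 = M_tri(1). ✓ Equality does not hold at z = 1 (the coefficients have mixed signs, so the terms do not all align in phase there).

M_tri(1) = 7; |p(1)| = 1; equality at z=1: no.


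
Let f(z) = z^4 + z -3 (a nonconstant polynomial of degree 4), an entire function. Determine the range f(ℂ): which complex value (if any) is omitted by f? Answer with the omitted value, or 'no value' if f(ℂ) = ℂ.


Little Picard bounds the complement of f(ℂ) to at most one point.
For every w ∈ ℂ, the equation p(z) − w = 0 is a nonconstant polynomial in z and hence has at least one root by the fundamental theorem of algebra. So p is surjective onto ℂ, omitting no value.

Omitted value: no value.


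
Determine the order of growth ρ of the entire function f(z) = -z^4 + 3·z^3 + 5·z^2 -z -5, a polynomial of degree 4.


|f(z)| ≤ Σ|c_k|·r^k = O(r^4) as r → ∞. Polynomial growth is O(e^{r^ε}) for every ε > 0 (since r^4/e^{r^ε} → 0), so ρ ≤ ε for all ε > 0, i.e. ρ = 0. Every nonconstant polynomial has order 0.
Therefore ρ = 0.

Order ρ = 0.


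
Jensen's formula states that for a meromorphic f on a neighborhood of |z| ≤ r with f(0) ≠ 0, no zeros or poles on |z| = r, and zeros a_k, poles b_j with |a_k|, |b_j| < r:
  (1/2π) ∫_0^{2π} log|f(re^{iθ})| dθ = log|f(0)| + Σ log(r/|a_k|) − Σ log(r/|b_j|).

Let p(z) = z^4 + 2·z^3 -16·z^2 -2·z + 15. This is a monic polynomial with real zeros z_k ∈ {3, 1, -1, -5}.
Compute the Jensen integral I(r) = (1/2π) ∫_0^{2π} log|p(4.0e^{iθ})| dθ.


Zeros: -5, -1, 1, 3; r = 4.0.
Inside |z| < r: -1, 1, 3. Outside (|z| ≥ r): -5.
p(0) = 15, so log|p(0)| = log(15) = 2.7081.
Apply Jensen: I(r) = log|p(0)| + Σ_k log(r/|z_k|), summed over zeros inside |z| < r.
  log(r/|z_k|) for z_k = 3: log(4.0/3) = 0.2877
  log(r/|z_k|) for z_k = 1: log(4.0/1) = 1.3863
  log(r/|z_k|) for z_k = -1: log(4.0/1) = 1.3863
  Outside zeros (-5) contribute nothing to the Jensen sum.
Sum over inside zeros: 3.0603.
I(r) = log|p(0)| + (inside sum) = 2.7081 + 3.0603 = 5.7683.
Note: since some zeros are outside |z| ≤ r, the simplified n·log(r) form does NOT apply — only the inside zeros contribute.

I(r) ≈ 5.7683.


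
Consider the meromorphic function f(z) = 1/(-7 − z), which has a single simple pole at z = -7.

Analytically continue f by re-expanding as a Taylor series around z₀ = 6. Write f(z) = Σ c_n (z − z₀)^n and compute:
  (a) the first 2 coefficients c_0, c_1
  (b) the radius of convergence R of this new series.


Let w = z − z₀, so z = z₀ + w.
Then -7 − z = -7 − (z₀ + w) = (-7 − z₀) − w = -13 − w.
f(z) = 1/(-13 − w) = (1/(-13)) · 1/(1 − w/(-13)) = Σ_{n≥0} w^n / (-13)^(n+1).
So c_n = 1/(-13)^(n+1):
  c_0 = 1/(-13)^1 = -1/13.
  c_1 = 1/(-13)^2 = 1/169.
The series is valid for |w/d| < 1, i.e. |z − z₀| < |d|.
Radius of convergence: R = |-7 − z₀| = |-13| = 13 (distance from z₀ to the singularity z = -7).

c_0 = -1/13, c_1 = 1/169; R = 13.


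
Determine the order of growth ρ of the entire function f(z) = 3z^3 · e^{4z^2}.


M(r) = max_{|z|=r} |3|·|z|^3·|e^{4z^2}| = 3·r^3 · e^{4r^2} (the factors attain their maxima compatibly on |z|=r). Then log M(r) = log 3 + 3·log r + 4r^2, dominated by the last term, so log log M(r) ~ 2·log r. The polynomial factor 3z^3 contributes only a log r term and does not affect the order. ρ = 2.
Therefore ρ = 2.

Order ρ = 2.


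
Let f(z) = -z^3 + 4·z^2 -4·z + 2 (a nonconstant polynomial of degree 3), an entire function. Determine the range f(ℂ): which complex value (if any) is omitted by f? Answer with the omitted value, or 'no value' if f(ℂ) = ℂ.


Little Picard bounds the complement of f(ℂ) to at most one point.
For every w ∈ ℂ, the equation p(z) − w = 0 is a nonconstant polynomial in z and hence has at least one root by the fundamental theorem of algebra. So p is surjective onto ℂ, omitting no value.

Omitted value: no value.


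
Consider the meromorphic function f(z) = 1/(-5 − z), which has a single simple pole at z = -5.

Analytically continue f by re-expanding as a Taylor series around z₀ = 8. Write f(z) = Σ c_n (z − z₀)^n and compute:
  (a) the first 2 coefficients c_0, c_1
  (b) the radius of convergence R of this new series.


Let w = z − z₀, so z = z₀ + w.
Then -5 − z = -5 − (z₀ + w) = (-5 − z₀) − w = -13 − w.
f(z) = 1/(-13 − w) = (1/(-13)) · 1/(1 − w/(-13)) = Σ_{n≥0} w^n / (-13)^(n+1).
So c_n = 1/(-13)^(n+1):
  c_0 = 1/(-13)^1 = -1/13.
  c_1 = 1/(-13)^2 = 1/169.
The series is valid for |w/d| < 1, i.e. |z − z₀| < |d|.
Radius of convergence: R = |-5 − z₀| = |-13| = 13 (distance from z₀ to the singularity z = -5).

c_0 = -1/13, c_1 = 1/169; R = 13.


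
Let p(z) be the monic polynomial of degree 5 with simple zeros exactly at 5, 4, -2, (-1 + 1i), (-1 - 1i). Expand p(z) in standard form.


The polynomial is p(z) = ∏_{α ∈ S} (z − α), where S = {5, 4, -2, (-1 + 1i), (-1 - 1i)}.
Expanding the product yields: p(z) = z^5 -5·z^4 -10·z^3 + 30·z^2 + 84·z + 80.
Note conjugate pairs combine to real quadratics: (z − (-1+1i))(z − (-1−1i)) = z² + 2z + 2.
The resulting polynomial has degree 5 and real coefficients as required.

p(z) = z^5 -5·z^4 -10·z^3 + 30·z^2 + 84·z + 80.


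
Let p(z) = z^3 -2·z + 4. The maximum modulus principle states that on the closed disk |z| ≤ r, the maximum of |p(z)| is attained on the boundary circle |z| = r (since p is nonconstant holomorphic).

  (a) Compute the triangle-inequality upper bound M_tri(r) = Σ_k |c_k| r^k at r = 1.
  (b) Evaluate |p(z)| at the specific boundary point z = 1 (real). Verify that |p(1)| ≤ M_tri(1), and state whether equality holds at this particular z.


Coefficients: c_0 = 4, c_1 = -2, c_2 = 0, c_3 = 1. Radius r = 1.
Part (a). Triangle bound: M_tri(r) = Σ_k |c_k| r^k
  = |4|·1^0 + |-2|·1^1 + |0|·1^2 + |1|·1^3
  = 4 + 2 + 0 + 1 = 7.
This bounds M(r) := max_{|z|=r} |p(z)| from above; equality holds iff all terms c_k z^k can be made to align in phase at a single z on |z|=r.
Part (b). At z = 1 (real, on the circle |z| = r):
  p(1) = (4)·1^0 + (-2)·1^1 + (0)·1^2 + (1)·1^3 = 3.
  |p(1)| = 3.
Check: |p(1)| = 3 ≤ 7 = M_tri(1). ✓ Equality does not hold at z = 1 (the coefficients have mixed signs, so the terms do not all align in phase there).

M_tri(1) = 7; |p(1)| = 3; equality at z=1: no.


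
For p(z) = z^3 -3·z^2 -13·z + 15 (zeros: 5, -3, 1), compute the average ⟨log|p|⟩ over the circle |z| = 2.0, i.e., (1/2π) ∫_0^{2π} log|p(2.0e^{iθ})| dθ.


Zeros: -3, 1, 5; r = 2.0.
Inside |z| < r: 1. Outside (|z| ≥ r): -3, 5.
p(0) = 15, so log|p(0)| = log(15) = 2.7081.
Apply Jensen: I(r) = log|p(0)| + Σ_k log(r/|z_k|), summed over zeros inside |z| < r.
  log(r/|z_k|) for z_k = 1: log(2.0/1) = 0.6931
  Outside zeros (-3, 5) contribute nothing to the Jensen sum.
Sum over inside zeros: 0.6931.
I(r) = log|p(0)| + (inside sum) = 2.7081 + 0.6931 = 3.4012.
Note: since some zeros are outside |z| ≤ r, the simplified n·log(r) form does NOT apply — only the inside zeros contribute.

I(r) ≈ 3.4012.


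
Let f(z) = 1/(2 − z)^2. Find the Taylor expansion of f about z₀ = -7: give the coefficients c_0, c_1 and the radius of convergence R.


Let w = z − z₀, so z = z₀ + w.
Then 2 − z = 2 − (z₀ + w) = (2 − z₀) − w = 9 − w.
f(z) = 1/(9 − w)^2 = (1/(9)^2) · (1 − w/(9))^{−2}.
By the binomial series (1−u)^{−2} = Σ_{n≥0} C(n+1, 1) u^n for |u|<1, with u = w/(9):
  c_n = C(n+1, 1) / (9)^(n+2).
  c_0 = 1/(9)^2 = 1/81.
  c_1 = 2/(9)^3 = 2/729.
The series is valid for |w/d| < 1, i.e. |z − z₀| < |d|.
Radius of convergence: R = |2 − z₀| = |9| = 9 (distance from z₀ to the singularity z = 2).

c_0 = 1/81, c_1 = 2/729; R = 9.


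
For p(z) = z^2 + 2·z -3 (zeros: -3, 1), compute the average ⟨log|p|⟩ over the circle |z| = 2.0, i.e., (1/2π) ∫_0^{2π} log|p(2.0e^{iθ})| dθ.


Zeros: -3, 1; r = 2.0.
Inside |z| < r: 1. Outside (|z| ≥ r): -3.
p(0) = -3, so log|p(0)| = log(3) = 1.0986.
Apply Jensen: I(r) = log|p(0)| + Σ_k log(r/|z_k|), summed over zeros inside |z| < r.
  log(r/|z_k|) for z_k = 1: log(2.0/1) = 0.6931
  Outside zeros (-3) contribute nothing to the Jensen sum.
Sum over inside zeros: 0.6931.
I(r) = log|p(0)| + (inside sum) = 1.0986 + 0.6931 = 1.7918.
Note: since some zeros are outside |z| ≤ r, the simplified n·log(r) form does NOT apply — only the inside zeros contribute.

I(r) ≈ 1.7918.


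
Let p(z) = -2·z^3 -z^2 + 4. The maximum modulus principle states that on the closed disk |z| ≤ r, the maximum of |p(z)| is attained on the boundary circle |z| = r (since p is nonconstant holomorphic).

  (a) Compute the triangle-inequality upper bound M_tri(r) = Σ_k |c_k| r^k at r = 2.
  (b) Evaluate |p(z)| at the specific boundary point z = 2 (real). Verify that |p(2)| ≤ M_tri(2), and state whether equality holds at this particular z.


Coefficients: c_0 = 4, c_1 = 0, c_2 = -1, c_3 = -2. Radius r = 2.
Part (a). Triangle bound: M_tri(r) = Σ_k |c_k| r^k
  = |4|·2^0 + |0|·2^1 + |-1|·2^2 + |-2|·2^3
  = 4 + 0 + 4 + 16 = 24.
This bounds M(r) := max_{|z|=r} |p(z)| from above; equality holds iff all terms c_k z^k can be made to align in phase at a single z on |z|=r.
Part (b). At z = 2 (real, on the circle |z| = r):
  p(2) = (4)·2^0 + (0)·2^1 + (-1)·2^2 + (-2)·2^3 = -16.
  |p(2)| = 16.
Check: |p(2)| = 16 ≤ 24 = M_tri(2). ✓ Equality does not hold at z = 2 (the coefficients have mixed signs, so the terms do not all align in phase there).

M_tri(2) = 24; |p(2)| = 16; equality at z=2: no.


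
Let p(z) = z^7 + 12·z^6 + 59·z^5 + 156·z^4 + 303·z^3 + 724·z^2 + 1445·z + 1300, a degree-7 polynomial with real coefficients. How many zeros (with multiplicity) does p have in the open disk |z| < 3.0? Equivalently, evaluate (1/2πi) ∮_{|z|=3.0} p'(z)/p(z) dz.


The zeros of p are: (-3 + 2i), (-3 - 2i), -4, (-2 + 1i), (-2 - 1i), (1 + 2i), (1 - 2i).
Their magnitudes are: 3.606, 3.606, 4, 2.236, 2.236, 2.236, 2.236.
Zeros with |z| < R = 3.0: (-2 + 1i), (-2 - 1i), (1 + 2i), (1 - 2i).
Count = 4.
By the argument principle, (1/2πi) ∮_{|z|=R} p'(z)/p(z) dz equals exactly this count.

Number of zeros inside |z| < 3.0: 4.


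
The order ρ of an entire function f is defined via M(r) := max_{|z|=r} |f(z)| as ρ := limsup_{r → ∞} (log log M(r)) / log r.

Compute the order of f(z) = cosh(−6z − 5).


cosh(w) is a linear combination of e^{iw} and e^{−iw} (or e^w, e^{−w} in the hyperbolic case), so |cosh(w)| ≤ e^{|w|}. With w = −6z − 5, |w| ≤ 6|z| + 5 = 6r + 5 on |z| = r, giving M(r) ≤ e^{6r + 5}, so ρ ≤ 1. On a suitable ray (z = it for sin/cos; z = t for sinh/cosh, t real → ∞), |cosh(−6z − 5)| grows like e^{6|t|}/2, so ρ ≥ 1. Hence ρ = 1.
Therefore ρ = 1.

Order ρ = 1.


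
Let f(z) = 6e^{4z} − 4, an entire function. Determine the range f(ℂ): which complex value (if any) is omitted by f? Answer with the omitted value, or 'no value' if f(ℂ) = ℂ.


Little Picard bounds the complement of f(ℂ) to at most one point.
e^{4z} is never zero on ℂ, so 6·e^{4z} takes every value in ℂ ∖ {0}. Adding -4 shifts the range to ℂ ∖ {-4}. Thus f omits exactly the value -4.

Omitted value: -4.


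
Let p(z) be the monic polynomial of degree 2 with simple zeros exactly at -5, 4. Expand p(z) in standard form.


The polynomial is p(z) = ∏_{α ∈ S} (z − α), where S = {-5, 4}.
Expanding the product yields: p(z) = z^2 + z -20.
The resulting polynomial has degree 2 and real coefficients as required.

p(z) = z^2 + z -20.


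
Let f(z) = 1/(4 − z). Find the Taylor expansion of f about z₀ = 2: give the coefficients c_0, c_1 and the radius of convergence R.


Let w = z − z₀, so z = z₀ + w.
Then 4 − z = 4 − (z₀ + w) = (4 − z₀) − w = 2 − w.
f(z) = 1/(2 − w) = (1/(2)) · 1/(1 − w/(2)) = Σ_{n≥0} w^n / (2)^(n+1).
So c_n = 1/(2)^(n+1):
  c_0 = 1/(2)^1 = 1/2.
  c_1 = 1/(2)^2 = 1/4.
The series is valid for |w/d| < 1, i.e. |z − z₀| < |d|.
Radius of convergence: R = |4 − z₀| = |2| = 2 (distance from z₀ to the singularity z = 4).

c_0 = 1/2, c_1 = 1/4; R = 2.


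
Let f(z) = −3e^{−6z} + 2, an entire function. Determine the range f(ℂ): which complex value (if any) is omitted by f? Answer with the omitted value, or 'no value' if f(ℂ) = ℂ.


Little Picard bounds the complement of f(ℂ) to at most one point.
e^{−6z} is never zero on ℂ, so -3·e^{−6z} takes every value in ℂ ∖ {0}. Adding 2 shifts the range to ℂ ∖ {2}. Thus f omits exactly the value 2.

Omitted value: 2.


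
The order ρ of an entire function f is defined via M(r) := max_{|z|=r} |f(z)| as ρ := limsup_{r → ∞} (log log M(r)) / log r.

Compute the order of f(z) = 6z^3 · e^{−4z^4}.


M(r) = max_{|z|=r} |6|·|z|^3·|e^{−4z^4}| = 6·r^3 · e^{4r^4} (the factors attain their maxima compatibly on |z|=r). Then log M(r) = log 6 + 3·log r + 4r^4, dominated by the last term, so log log M(r) ~ 4·log r. The polynomial factor 6z^3 contributes only a log r term and does not affect the order. ρ = 4.
Therefore ρ = 4.

Order ρ = 4.


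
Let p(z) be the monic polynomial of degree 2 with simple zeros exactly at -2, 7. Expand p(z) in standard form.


The polynomial is p(z) = ∏_{α ∈ S} (z − α), where S = {-2, 7}.
Expanding the product yields: p(z) = z^2 -5·z -14.
The resulting polynomial has degree 2 and real coefficients as required.

p(z) = z^2 -5·z -14.


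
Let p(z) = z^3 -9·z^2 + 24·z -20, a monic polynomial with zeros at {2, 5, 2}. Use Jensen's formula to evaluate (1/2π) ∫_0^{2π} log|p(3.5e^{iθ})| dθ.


Zeros: 2, 2, 5; r = 3.5.
Inside |z| < r: 2, 2. Outside (|z| ≥ r): 5.
p(0) = -20, so log|p(0)| = log(20) = 2.9957.
Apply Jensen: I(r) = log|p(0)| + Σ_k log(r/|z_k|), summed over zeros inside |z| < r.
  log(r/|z_k|) for z_k = 2: log(3.5/2) = 0.5596
  log(r/|z_k|) for z_k = 2: log(3.5/2) = 0.5596
  Outside zeros (5) contribute nothing to the Jensen sum.
Sum over inside zeros: 1.1192.
I(r) = log|p(0)| + (inside sum) = 2.9957 + 1.1192 = 4.1150.
Note: since some zeros are outside |z| ≤ r, the simplified n·log(r) form does NOT apply — only the inside zeros contribute.

I(r) ≈ 4.1150.


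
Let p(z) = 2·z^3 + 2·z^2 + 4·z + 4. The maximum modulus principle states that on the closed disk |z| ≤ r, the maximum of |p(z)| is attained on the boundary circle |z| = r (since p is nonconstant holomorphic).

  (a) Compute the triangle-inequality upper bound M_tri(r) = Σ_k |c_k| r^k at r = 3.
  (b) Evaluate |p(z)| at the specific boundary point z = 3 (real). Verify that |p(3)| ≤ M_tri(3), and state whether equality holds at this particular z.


Coefficients: c_0 = 4, c_1 = 4, c_2 = 2, c_3 = 2. Radius r = 3.
Part (a). Triangle bound: M_tri(r) = Σ_k |c_k| r^k
  = |4|·3^0 + |4|·3^1 + |2|·3^2 + |2|·3^3
  = 4 + 12 + 18 + 54 = 88.
This bounds M(r) := max_{|z|=r} |p(z)| from above; equality holds iff all terms c_k z^k can be made to align in phase at a single z on |z|=r.
Part (b). At z = 3 (real, on the circle |z| = r):
  p(3) = (4)·3^0 + (4)·3^1 + (2)·3^2 + (2)·3^3 = 88.
  |p(3)| = 88.
Since all nonzero coefficients share the same sign, |p(3)| = 88 = M_tri(3); the triangle bound is attained at z = 3, so in fact M(r) = 88.

M_tri(3) = 88; |p(3)| = 88; equality at z=3: yes.


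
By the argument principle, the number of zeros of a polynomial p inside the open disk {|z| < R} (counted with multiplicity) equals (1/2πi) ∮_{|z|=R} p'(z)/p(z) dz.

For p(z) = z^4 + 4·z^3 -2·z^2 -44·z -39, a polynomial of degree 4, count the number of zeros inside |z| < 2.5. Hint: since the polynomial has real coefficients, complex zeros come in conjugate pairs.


The zeros of p are: (-3 + 2i), (-3 - 2i), -1, 3.
Their magnitudes are: 3.606, 3.606, 1, 3.
Zeros with |z| < R = 2.5: -1.
Count = 1.
By the argument principle, (1/2πi) ∮_{|z|=R} p'(z)/p(z) dz equals exactly this count.

Number of zeros inside |z| < 2.5: 1.


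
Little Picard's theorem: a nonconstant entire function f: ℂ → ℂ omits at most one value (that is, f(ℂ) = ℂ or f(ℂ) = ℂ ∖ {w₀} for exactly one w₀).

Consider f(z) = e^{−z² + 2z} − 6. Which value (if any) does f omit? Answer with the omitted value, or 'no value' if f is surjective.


Little Picard bounds the complement of f(ℂ) to at most one point.
The exponent g(z) = −z² + 2z is a nonconstant polynomial, hence surjective onto ℂ. So e^{g(z)} takes every value in {e^w : w ∈ ℂ} = ℂ ∖ {0}. Adding -6 shifts the range to ℂ ∖ {-6}. f omits exactly -6.

Omitted value: -6.


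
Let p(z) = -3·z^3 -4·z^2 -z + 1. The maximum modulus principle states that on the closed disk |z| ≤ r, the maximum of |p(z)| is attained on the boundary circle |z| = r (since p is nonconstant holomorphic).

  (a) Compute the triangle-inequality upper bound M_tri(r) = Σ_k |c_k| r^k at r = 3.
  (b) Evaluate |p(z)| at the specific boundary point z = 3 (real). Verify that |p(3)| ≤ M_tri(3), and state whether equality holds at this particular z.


Coefficients: c_0 = 1, c_1 = -1, c_2 = -4, c_3 = -3. Radius r = 3.
Part (a). Triangle bound: M_tri(r) = Σ_k |c_k| r^k
  = |1|·3^0 + |-1|·3^1 + |-4|·3^2 + |-3|·3^3
  = 1 + 3 + 36 + 81 = 121.
This bounds M(r) := max_{|z|=r} |p(z)| from above; equality holds iff all terms c_k z^k can be made to align in phase at a single z on |z|=r.
Part (b). At z = 3 (real, on the circle |z| = r):
  p(3) = (1)·3^0 + (-1)·3^1 + (-4)·3^2 + (-3)·3^3 = -119.
  |p(3)| = 119.
Check: |p(3)| = 119 ≤ 121 = M_tri(3). ✓ Equality does not hold at z = 3 (the coefficients have mixed signs, so the terms do not all align in phase there).

M_tri(3) = 121; |p(3)| = 119; equality at z=3: no.


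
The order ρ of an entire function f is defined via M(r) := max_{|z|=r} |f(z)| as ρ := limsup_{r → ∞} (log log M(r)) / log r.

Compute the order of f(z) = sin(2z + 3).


sin(w) is a linear combination of e^{iw} and e^{−iw} (or e^w, e^{−w} in the hyperbolic case), so |sin(w)| ≤ e^{|w|}. With w = 2z + 3, |w| ≤ 2|z| + 3 = 2r + 3 on |z| = r, giving M(r) ≤ e^{2r + 3}, so ρ ≤ 1. On a suitable ray (z = it for sin/cos; z = t for sinh/cosh, t real → ∞), |sin(2z + 3)| grows like e^{2|t|}/2, so ρ ≥ 1. Hence ρ = 1.
Therefore ρ = 1.

Order ρ = 1.


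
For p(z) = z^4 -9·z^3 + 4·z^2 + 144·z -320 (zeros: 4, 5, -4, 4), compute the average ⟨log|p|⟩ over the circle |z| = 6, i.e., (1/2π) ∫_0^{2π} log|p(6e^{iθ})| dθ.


Zeros: -4, 4, 4, 5; r = 6.
Inside |z| < r: -4, 4, 4, 5. Outside (|z| ≥ r): ∅.
p(0) = -320, so log|p(0)| = log(320) = 5.7683.
Apply Jensen: I(r) = log|p(0)| + Σ_k log(r/|z_k|), summed over zeros inside |z| < r.
  log(r/|z_k|) for z_k = 4: log(6/4) = 0.4055
  log(r/|z_k|) for z_k = 5: log(6/5) = 0.1823
  log(r/|z_k|) for z_k = -4: log(6/4) = 0.4055
  log(r/|z_k|) for z_k = 4: log(6/4) = 0.4055
Sum over inside zeros: 1.3987.
I(r) = log|p(0)| + (inside sum) = 5.7683 + 1.3987 = 7.1670.
Closed form (all zeros inside, monic): I(r) = n·log(r) = 4·log(6) = 7.1670. ✓

I(r) ≈ 7.1670.


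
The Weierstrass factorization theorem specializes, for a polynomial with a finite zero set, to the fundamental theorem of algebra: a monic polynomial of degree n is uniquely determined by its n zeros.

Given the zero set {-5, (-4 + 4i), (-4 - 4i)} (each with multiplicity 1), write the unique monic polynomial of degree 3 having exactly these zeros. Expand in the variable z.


The polynomial is p(z) = ∏_{α ∈ S} (z − α), where S = {-5, (-4 + 4i), (-4 - 4i)}.
Expanding the product yields: p(z) = z^3 + 13·z^2 + 72·z + 160.
Note conjugate pairs combine to real quadratics: (z − (-4+4i))(z − (-4−4i)) = z² + 8z + 32.
The resulting polynomial has degree 3 and real coefficients as required.

p(z) = z^3 + 13·z^2 + 72·z + 160.


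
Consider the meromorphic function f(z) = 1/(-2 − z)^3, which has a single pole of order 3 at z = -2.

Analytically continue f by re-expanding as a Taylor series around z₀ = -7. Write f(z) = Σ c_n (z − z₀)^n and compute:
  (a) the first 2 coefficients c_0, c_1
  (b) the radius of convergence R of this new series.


Let w = z − z₀, so z = z₀ + w.
Then -2 − z = -2 − (z₀ + w) = (-2 − z₀) − w = 5 − w.
f(z) = 1/(5 − w)^3 = (1/(5)^3) · (1 − w/(5))^{−3}.
By the binomial series (1−u)^{−3} = Σ_{n≥0} C(n+2, 2) u^n for |u|<1, with u = w/(5):
  c_n = C(n+2, 2) / (5)^(n+3).
  c_0 = 1/(5)^3 = 1/125.
  c_1 = 3/(5)^4 = 3/625.
The series is valid for |w/d| < 1, i.e. |z − z₀| < |d|.
Radius of convergence: R = |-2 − z₀| = |5| = 5 (distance from z₀ to the singularity z = -2).

c_0 = 1/125, c_1 = 3/625; R = 5.


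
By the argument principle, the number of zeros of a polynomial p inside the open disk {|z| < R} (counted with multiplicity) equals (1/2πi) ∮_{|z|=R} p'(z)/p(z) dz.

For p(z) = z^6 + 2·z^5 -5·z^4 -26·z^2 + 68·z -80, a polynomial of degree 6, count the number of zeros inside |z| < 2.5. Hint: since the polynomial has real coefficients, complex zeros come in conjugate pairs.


The zeros of p are: -4, (-1 + 2i), (-1 - 2i), 2, (1 + 1i), (1 - 1i).
Their magnitudes are: 4, 2.236, 2.236, 2, 1.414, 1.414.
Zeros with |z| < R = 2.5: (-1 + 2i), (-1 - 2i), 2, (1 + 1i), (1 - 1i).
Count = 5.
By the argument principle, (1/2πi) ∮_{|z|=R} p'(z)/p(z) dz equals exactly this count.

Number of zeros inside |z| < 2.5: 5.


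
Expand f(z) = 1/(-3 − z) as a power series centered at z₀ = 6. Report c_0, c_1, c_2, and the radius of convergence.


Let w = z − z₀, so z = z₀ + w.
Then -3 − z = -3 − (z₀ + w) = (-3 − z₀) − w = -9 − w.
f(z) = 1/(-9 − w) = (1/(-9)) · 1/(1 − w/(-9)) = Σ_{n≥0} w^n / (-9)^(n+1).
So c_n = 1/(-9)^(n+1):
  c_0 = 1/(-9)^1 = -1/9.
  c_1 = 1/(-9)^2 = 1/81.
  c_2 = 1/(-9)^3 = -1/729.
The series is valid for |w/d| < 1, i.e. |z − z₀| < |d|.
Radius of convergence: R = |-3 − z₀| = |-9| = 9 (distance from z₀ to the singularity z = -3).

c_0 = -1/9, c_1 = 1/81, c_2 = -1/729; R = 9.


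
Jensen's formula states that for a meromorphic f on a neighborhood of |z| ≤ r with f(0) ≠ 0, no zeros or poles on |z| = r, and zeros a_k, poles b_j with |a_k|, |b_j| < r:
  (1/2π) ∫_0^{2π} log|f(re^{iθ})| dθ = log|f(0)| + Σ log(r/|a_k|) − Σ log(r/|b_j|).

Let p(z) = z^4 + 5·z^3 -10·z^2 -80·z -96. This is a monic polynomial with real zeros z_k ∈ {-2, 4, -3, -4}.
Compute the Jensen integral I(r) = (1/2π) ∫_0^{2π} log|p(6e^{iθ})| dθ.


Zeros: -4, -3, -2, 4; r = 6.
Inside |z| < r: -4, -3, -2, 4. Outside (|z| ≥ r): ∅.
p(0) = -96, so log|p(0)| = log(96) = 4.5643.
Apply Jensen: I(r) = log|p(0)| + Σ_k log(r/|z_k|), summed over zeros inside |z| < r.
  log(r/|z_k|) for z_k = -2: log(6/2) = 1.0986
  log(r/|z_k|) for z_k = 4: log(6/4) = 0.4055
  log(r/|z_k|) for z_k = -3: log(6/3) = 0.6931
  log(r/|z_k|) for z_k = -4: log(6/4) = 0.4055
Sum over inside zeros: 2.6027.
I(r) = log|p(0)| + (inside sum) = 4.5643 + 2.6027 = 7.1670.
Closed form (all zeros inside, monic): I(r) = n·log(r) = 4·log(6) = 7.1670. ✓

I(r) ≈ 7.1670.


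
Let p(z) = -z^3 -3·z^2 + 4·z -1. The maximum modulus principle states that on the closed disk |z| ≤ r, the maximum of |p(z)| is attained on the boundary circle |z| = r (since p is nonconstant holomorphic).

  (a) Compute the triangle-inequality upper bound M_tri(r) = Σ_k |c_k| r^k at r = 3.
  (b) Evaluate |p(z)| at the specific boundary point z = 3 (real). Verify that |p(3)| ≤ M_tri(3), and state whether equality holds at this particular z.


Coefficients: c_0 = -1, c_1 = 4, c_2 = -3, c_3 = -1. Radius r = 3.
Part (a). Triangle bound: M_tri(r) = Σ_k |c_k| r^k
  = |-1|·3^0 + |4|·3^1 + |-3|·3^2 + |-1|·3^3
  = 1 + 12 + 27 + 27 = 67.
This bounds M(r) := max_{|z|=r} |p(z)| from above; equality holds iff all terms c_k z^k can be made to align in phase at a single z on |z|=r.
Part (b). At z = 3 (real, on the circle |z| = r):
  p(3) = (-1)·3^0 + (4)·3^1 + (-3)·3^2 + (-1)·3^3 = -43.
  |p(3)| = 43.
Check: |p(3)| = 43 ≤ 67 = M_tri(3). ✓ Equality does not hold at z = 3 (the coefficients have mixed signs, so the terms do not all align in phase there).

M_tri(3) = 67; |p(3)| = 43; equality at z=3: no.


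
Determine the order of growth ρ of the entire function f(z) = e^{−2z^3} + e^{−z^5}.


Each summand is entire of order 3 and 5 respectively (as in the single-exponential case). The order of a sum is at most the max of the orders, so ρ ≤ 5. For the lower bound: on |z|=r choose arg z so that -1z^5 is real positive; then |e^{-1z^5}| = e^{1r^5} while |e^{-2z^3}| ≤ e^{2r^3} = o(e^{1r^5}). So |f| ≥ e^{1r^5}(1 − o(1)) and ρ ≥ 5. Hence ρ = max(3, 5) = 5.
Therefore ρ = 5.

Order ρ = 5.


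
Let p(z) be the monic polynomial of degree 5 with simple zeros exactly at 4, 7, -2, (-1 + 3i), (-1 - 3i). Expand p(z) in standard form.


The polynomial is p(z) = ∏_{α ∈ S} (z − α), where S = {4, 7, -2, (-1 + 3i), (-1 - 3i)}.
Expanding the product yields: p(z) = z^5 -7·z^4 -2·z^3 -22·z^2 + 172·z + 560.
Note conjugate pairs combine to real quadratics: (z − (-1+3i))(z − (-1−3i)) = z² + 2z + 10.
The resulting polynomial has degree 5 and real coefficients as required.

p(z) = z^5 -7·z^4 -2·z^3 -22·z^2 + 172·z + 560.


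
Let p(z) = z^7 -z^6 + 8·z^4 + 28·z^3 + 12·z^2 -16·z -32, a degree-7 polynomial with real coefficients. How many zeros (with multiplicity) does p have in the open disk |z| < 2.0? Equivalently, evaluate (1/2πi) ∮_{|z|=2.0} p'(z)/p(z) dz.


The zeros of p are: (-1 + 1i), (-1 - 1i), (-1 + 1i), (-1 - 1i), 1, (2 + 2i), (2 - 2i).
Their magnitudes are: 1.414, 1.414, 1.414, 1.414, 1, 2.828, 2.828.
Zeros with |z| < R = 2.0: (-1 + 1i), (-1 - 1i), (-1 + 1i), (-1 - 1i), 1.
Count = 5.
By the argument principle, (1/2πi) ∮_{|z|=R} p'(z)/p(z) dz equals exactly this count.

Number of zeros inside |z| < 2.0: 5.


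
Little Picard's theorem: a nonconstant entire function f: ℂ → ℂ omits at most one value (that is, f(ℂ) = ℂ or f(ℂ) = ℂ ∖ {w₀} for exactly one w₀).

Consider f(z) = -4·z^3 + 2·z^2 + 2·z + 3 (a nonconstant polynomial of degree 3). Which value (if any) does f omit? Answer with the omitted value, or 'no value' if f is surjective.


Little Picard bounds the complement of f(ℂ) to at most one point.
For every w ∈ ℂ, the equation p(z) − w = 0 is a nonconstant polynomial in z and hence has at least one root by the fundamental theorem of algebra. So p is surjective onto ℂ, omitting no value.

Omitted value: no value.


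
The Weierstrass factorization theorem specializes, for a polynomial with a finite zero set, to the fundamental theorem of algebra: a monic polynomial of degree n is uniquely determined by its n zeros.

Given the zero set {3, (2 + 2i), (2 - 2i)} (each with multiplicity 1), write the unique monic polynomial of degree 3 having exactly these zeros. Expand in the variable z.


The polynomial is p(z) = ∏_{α ∈ S} (z − α), where S = {3, (2 + 2i), (2 - 2i)}.
Expanding the product yields: p(z) = z^3 -7·z^2 + 20·z -24.
Note conjugate pairs combine to real quadratics: (z − (2+2i))(z − (2−2i)) = z² − 4z + 8.
The resulting polynomial has degree 3 and real coefficients as required.

p(z) = z^3 -7·z^2 + 20·z -24.


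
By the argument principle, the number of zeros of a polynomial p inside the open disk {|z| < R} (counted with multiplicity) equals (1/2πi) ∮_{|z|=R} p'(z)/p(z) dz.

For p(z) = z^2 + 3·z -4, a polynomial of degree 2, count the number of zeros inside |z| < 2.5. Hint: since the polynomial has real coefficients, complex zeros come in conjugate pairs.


The zeros of p are: 1, -4.
Their magnitudes are: 1, 4.
Zeros with |z| < R = 2.5: 1.
Count = 1.
By the argument principle, (1/2πi) ∮_{|z|=R} p'(z)/p(z) dz equals exactly this count.

Number of zeros inside |z| < 2.5: 1.


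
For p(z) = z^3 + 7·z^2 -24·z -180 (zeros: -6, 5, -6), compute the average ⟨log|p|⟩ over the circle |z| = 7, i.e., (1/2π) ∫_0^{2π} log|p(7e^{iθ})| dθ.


Zeros: -6, -6, 5; r = 7.
Inside |z| < r: -6, -6, 5. Outside (|z| ≥ r): ∅.
p(0) = -180, so log|p(0)| = log(180) = 5.1930.
Apply Jensen: I(r) = log|p(0)| + Σ_k log(r/|z_k|), summed over zeros inside |z| < r.
  log(r/|z_k|) for z_k = -6: log(7/6) = 0.1542
  log(r/|z_k|) for z_k = 5: log(7/5) = 0.3365
  log(r/|z_k|) for z_k = -6: log(7/6) = 0.1542
Sum over inside zeros: 0.6448.
I(r) = log|p(0)| + (inside sum) = 5.1930 + 0.6448 = 5.8377.
Closed form (all zeros inside, monic): I(r) = n·log(r) = 3·log(7) = 5.8377. ✓

I(r) ≈ 5.8377.


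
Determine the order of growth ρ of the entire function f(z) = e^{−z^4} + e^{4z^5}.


Each summand is entire of order 4 and 5 respectively (as in the single-exponential case). The order of a sum is at most the max of the orders, so ρ ≤ 5. For the lower bound: on |z|=r choose arg z so that 4z^5 is real positive; then |e^{4z^5}| = e^{4r^5} while |e^{-1z^4}| ≤ e^{1r^4} = o(e^{4r^5}). So |f| ≥ e^{4r^5}(1 − o(1)) and ρ ≥ 5. Hence ρ = max(4, 5) = 5.
Therefore ρ = 5.

Order ρ = 5.


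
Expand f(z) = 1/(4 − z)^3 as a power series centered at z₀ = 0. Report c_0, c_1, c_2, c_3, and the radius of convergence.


Let w = z − z₀, so z = z₀ + w.
Then 4 − z = 4 − (z₀ + w) = (4 − z₀) − w = 4 − w.
f(z) = 1/(4 − w)^3 = (1/(4)^3) · (1 − w/(4))^{−3}.
By the binomial series (1−u)^{−3} = Σ_{n≥0} C(n+2, 2) u^n for |u|<1, with u = w/(4):
  c_n = C(n+2, 2) / (4)^(n+3).
  c_0 = 1/(4)^3 = 1/64.
  c_1 = 3/(4)^4 = 3/256.
  c_2 = 6/(4)^5 = 3/512.
  c_3 = 10/(4)^6 = 5/2048.
The series is valid for |w/d| < 1, i.e. |z − z₀| < |d|.
Radius of convergence: R = |4 − z₀| = |4| = 4 (distance from z₀ to the singularity z = 4).

c_0 = 1/64, c_1 = 3/256, c_2 = 3/512, c_3 = 5/2048; R = 4.


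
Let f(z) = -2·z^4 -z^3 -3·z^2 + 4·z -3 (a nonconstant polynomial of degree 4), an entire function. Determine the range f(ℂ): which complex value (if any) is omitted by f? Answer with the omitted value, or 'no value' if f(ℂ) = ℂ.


Little Picard bounds the complement of f(ℂ) to at most one point.
For every w ∈ ℂ, the equation p(z) − w = 0 is a nonconstant polynomial in z and hence has at least one root by the fundamental theorem of algebra. So p is surjective onto ℂ, omitting no value.

Omitted value: no value.


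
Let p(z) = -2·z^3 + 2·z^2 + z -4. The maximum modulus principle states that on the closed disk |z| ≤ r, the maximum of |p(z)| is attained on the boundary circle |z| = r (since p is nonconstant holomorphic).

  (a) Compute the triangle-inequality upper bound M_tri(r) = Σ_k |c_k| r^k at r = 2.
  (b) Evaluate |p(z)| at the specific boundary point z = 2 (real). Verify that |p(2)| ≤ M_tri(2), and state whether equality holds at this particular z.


Coefficients: c_0 = -4, c_1 = 1, c_2 = 2, c_3 = -2. Radius r = 2.
Part (a). Triangle bound: M_tri(r) = Σ_k |c_k| r^k
  = |-4|·2^0 + |1|·2^1 + |2|·2^2 + |-2|·2^3
  = 4 + 2 + 8 + 16 = 30.
This bounds M(r) := max_{|z|=r} |p(z)| from above; equality holds iff all terms c_k z^k can be made to align in phase at a single z on |z|=r.
Part (b). At z = 2 (real, on the circle |z| = r):
  p(2) = (-4)·2^0 + (1)·2^1 + (2)·2^2 + (-2)·2^3 = -10.
  |p(2)| = 10.
Check: |p(2)| = 10 ≤ 30 = M_tri(2). ✓ Equality does not hold at z = 2 (the coefficients have mixed signs, so the terms do not all align in phase there).

M_tri(2) = 30; |p(2)| = 10; equality at z=2: no.


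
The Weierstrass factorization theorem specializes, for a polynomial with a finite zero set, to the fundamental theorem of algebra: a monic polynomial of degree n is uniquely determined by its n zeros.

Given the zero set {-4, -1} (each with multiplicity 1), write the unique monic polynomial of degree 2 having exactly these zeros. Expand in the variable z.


The polynomial is p(z) = ∏_{α ∈ S} (z − α), where S = {-4, -1}.
Expanding the product yields: p(z) = z^2 + 5·z + 4.
The resulting polynomial has degree 2 and real coefficients as required.

p(z) = z^2 + 5·z + 4.


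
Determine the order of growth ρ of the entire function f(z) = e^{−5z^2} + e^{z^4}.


Each summand is entire of order 2 and 4 respectively (as in the single-exponential case). The order of a sum is at most the max of the orders, so ρ ≤ 4. For the lower bound: on |z|=r choose arg z so that 1z^4 is real positive; then |e^{1z^4}| = e^{1r^4} while |e^{-5z^2}| ≤ e^{5r^2} = o(e^{1r^4}). So |f| ≥ e^{1r^4}(1 − o(1)) and ρ ≥ 4. Hence ρ = max(2, 4) = 4.
Therefore ρ = 4.

Order ρ = 4.


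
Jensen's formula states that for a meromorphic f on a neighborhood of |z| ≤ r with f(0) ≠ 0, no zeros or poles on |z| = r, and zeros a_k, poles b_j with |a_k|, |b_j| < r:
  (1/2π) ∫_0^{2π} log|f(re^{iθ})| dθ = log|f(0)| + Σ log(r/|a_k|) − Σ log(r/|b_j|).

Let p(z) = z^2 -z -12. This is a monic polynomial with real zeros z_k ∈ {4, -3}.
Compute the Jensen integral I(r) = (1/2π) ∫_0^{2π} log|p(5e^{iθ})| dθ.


Zeros: -3, 4; r = 5.
Inside |z| < r: -3, 4. Outside (|z| ≥ r): ∅.
p(0) = -12, so log|p(0)| = log(12) = 2.4849.
Apply Jensen: I(r) = log|p(0)| + Σ_k log(r/|z_k|), summed over zeros inside |z| < r.
  log(r/|z_k|) for z_k = 4: log(5/4) = 0.2231
  log(r/|z_k|) for z_k = -3: log(5/3) = 0.5108
Sum over inside zeros: 0.7340.
I(r) = log|p(0)| + (inside sum) = 2.4849 + 0.7340 = 3.2189.
Closed form (all zeros inside, monic): I(r) = n·log(r) = 2·log(5) = 3.2189. ✓

I(r) ≈ 3.2189.


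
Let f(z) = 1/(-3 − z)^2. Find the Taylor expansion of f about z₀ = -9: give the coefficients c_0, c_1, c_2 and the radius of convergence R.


Let w = z − z₀, so z = z₀ + w.
Then -3 − z = -3 − (z₀ + w) = (-3 − z₀) − w = 6 − w.
f(z) = 1/(6 − w)^2 = (1/(6)^2) · (1 − w/(6))^{−2}.
By the binomial series (1−u)^{−2} = Σ_{n≥0} C(n+1, 1) u^n for |u|<1, with u = w/(6):
  c_n = C(n+1, 1) / (6)^(n+2).
  c_0 = 1/(6)^2 = 1/36.
  c_1 = 2/(6)^3 = 1/108.
  c_2 = 3/(6)^4 = 1/432.
The series is valid for |w/d| < 1, i.e. |z − z₀| < |d|.
Radius of convergence: R = |-3 − z₀| = |6| = 6 (distance from z₀ to the singularity z = -3).

c_0 = 1/36, c_1 = 1/108, c_2 = 1/432; R = 6.


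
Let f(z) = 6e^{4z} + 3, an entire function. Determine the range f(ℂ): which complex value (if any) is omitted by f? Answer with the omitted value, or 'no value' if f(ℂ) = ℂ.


Little Picard bounds the complement of f(ℂ) to at most one point.
e^{4z} is never zero on ℂ, so 6·e^{4z} takes every value in ℂ ∖ {0}. Adding 3 shifts the range to ℂ ∖ {3}. Thus f omits exactly the value 3.

Omitted value: 3.


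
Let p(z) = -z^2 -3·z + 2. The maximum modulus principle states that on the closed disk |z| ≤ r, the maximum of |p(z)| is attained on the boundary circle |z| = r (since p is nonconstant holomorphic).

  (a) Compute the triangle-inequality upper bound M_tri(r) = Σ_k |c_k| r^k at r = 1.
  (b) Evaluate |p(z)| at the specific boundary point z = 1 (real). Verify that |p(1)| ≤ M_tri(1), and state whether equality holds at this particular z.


Coefficients: c_0 = 2, c_1 = -3, c_2 = -1. Radius r = 1.
Part (a). Triangle bound: M_tri(r) = Σ_k |c_k| r^k
  = |2|·1^0 + |-3|·1^1 + |-1|·1^2
  = 2 + 3 + 1 = 6.
This bounds M(r) := max_{|z|=r} |p(z)| from above; equality holds iff all terms c_k z^k can be made to align in phase at a single z on |z|=r.
Part (b). At z = 1 (real, on the circle |z| = r):
  p(1) = (2)·1^0 + (-3)·1^1 + (-1)·1^2 = -2.
  |p(1)| = 2.
Check: |p(1)| = 2 ≤ 6 = M_tri(1). ✓ Equality does not hold at z = 1 (the coefficients have mixed signs, so the terms do not all align in phase there).

M_tri(1) = 6; |p(1)| = 2; equality at z=1: no.


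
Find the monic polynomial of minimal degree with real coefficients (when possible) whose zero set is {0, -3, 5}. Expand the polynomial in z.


The polynomial is p(z) = ∏_{α ∈ S} (z − α), where S = {0, -3, 5}.
Expanding the product yields: p(z) = z^3 -2·z^2 -15·z.
The resulting polynomial has degree 3 and real coefficients as required.

p(z) = z^3 -2·z^2 -15·z.


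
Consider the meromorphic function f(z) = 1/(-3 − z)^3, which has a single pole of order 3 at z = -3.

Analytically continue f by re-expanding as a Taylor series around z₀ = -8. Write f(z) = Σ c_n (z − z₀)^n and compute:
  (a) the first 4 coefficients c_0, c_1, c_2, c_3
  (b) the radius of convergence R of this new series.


Let w = z − z₀, so z = z₀ + w.
Then -3 − z = -3 − (z₀ + w) = (-3 − z₀) − w = 5 − w.
f(z) = 1/(5 − w)^3 = (1/(5)^3) · (1 − w/(5))^{−3}.
By the binomial series (1−u)^{−3} = Σ_{n≥0} C(n+2, 2) u^n for |u|<1, with u = w/(5):
  c_n = C(n+2, 2) / (5)^(n+3).
  c_0 = 1/(5)^3 = 1/125.
  c_1 = 3/(5)^4 = 3/625.
  c_2 = 6/(5)^5 = 6/3125.
  c_3 = 10/(5)^6 = 2/3125.
The series is valid for |w/d| < 1, i.e. |z − z₀| < |d|.
Radius of convergence: R = |-3 − z₀| = |5| = 5 (distance from z₀ to the singularity z = -3).

c_0 = 1/125, c_1 = 3/625, c_2 = 6/3125, c_3 = 2/3125; R = 5.


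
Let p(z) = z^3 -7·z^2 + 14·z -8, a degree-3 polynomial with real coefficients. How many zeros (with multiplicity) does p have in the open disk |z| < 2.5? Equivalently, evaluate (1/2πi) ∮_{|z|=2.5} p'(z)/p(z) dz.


The zeros of p are: 1, 2, 4.
Their magnitudes are: 1, 2, 4.
Zeros with |z| < R = 2.5: 1, 2.
Count = 2.
By the argument principle, (1/2πi) ∮_{|z|=R} p'(z)/p(z) dz equals exactly this count.

Number of zeros inside |z| < 2.5: 2.


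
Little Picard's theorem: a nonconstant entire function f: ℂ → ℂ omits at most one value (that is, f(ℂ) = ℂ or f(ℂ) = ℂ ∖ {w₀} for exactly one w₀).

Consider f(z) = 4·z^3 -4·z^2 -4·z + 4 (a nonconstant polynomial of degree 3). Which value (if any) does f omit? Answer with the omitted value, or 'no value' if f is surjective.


Little Picard bounds the complement of f(ℂ) to at most one point.
For every w ∈ ℂ, the equation p(z) − w = 0 is a nonconstant polynomial in z and hence has at least one root by the fundamental theorem of algebra. So p is surjective onto ℂ, omitting no value.

Omitted value: no value.


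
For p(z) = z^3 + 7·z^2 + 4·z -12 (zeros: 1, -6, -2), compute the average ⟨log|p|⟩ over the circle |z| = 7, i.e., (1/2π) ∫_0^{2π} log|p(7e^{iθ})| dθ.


Zeros: -6, -2, 1; r = 7.
Inside |z| < r: -6, -2, 1. Outside (|z| ≥ r): ∅.
p(0) = -12, so log|p(0)| = log(12) = 2.4849.
Apply Jensen: I(r) = log|p(0)| + Σ_k log(r/|z_k|), summed over zeros inside |z| < r.
  log(r/|z_k|) for z_k = 1: log(7/1) = 1.9459
  log(r/|z_k|) for z_k = -6: log(7/6) = 0.1542
  log(r/|z_k|) for z_k = -2: log(7/2) = 1.2528
Sum over inside zeros: 3.3528.
I(r) = log|p(0)| + (inside sum) = 2.4849 + 3.3528 = 5.8377.
Closed form (all zeros inside, monic): I(r) = n·log(r) = 3·log(7) = 5.8377. ✓

I(r) ≈ 5.8377.


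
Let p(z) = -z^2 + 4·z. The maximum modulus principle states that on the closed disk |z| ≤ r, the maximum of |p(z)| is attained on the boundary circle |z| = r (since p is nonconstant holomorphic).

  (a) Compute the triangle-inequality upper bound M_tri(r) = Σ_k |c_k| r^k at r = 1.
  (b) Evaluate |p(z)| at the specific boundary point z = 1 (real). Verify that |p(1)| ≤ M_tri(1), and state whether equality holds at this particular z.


Coefficients: c_0 = 0, c_1 = 4, c_2 = -1. Radius r = 1.
Part (a). Triangle bound: M_tri(r) = Σ_k |c_k| r^k
  = |0|·1^0 + |4|·1^1 + |-1|·1^2
  = 0 + 4 + 1 = 5.
This bounds M(r) := max_{|z|=r} |p(z)| from above; equality holds iff all terms c_k z^k can be made to align in phase at a single z on |z|=r.
Part (b). At z = 1 (real, on the circle |z| = r):
  p(1) = (0)·1^0 + (4)·1^1 + (-1)·1^2 = 3.
  |p(1)| = 3.
Check: |p(1)| = 3 ≤ 5 = M_tri(1). ✓ Equality does not hold at z = 1 (the coefficients have mixed signs, so the terms do not all align in phase there).

M_tri(1) = 5; |p(1)| = 3; equality at z=1: no.
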